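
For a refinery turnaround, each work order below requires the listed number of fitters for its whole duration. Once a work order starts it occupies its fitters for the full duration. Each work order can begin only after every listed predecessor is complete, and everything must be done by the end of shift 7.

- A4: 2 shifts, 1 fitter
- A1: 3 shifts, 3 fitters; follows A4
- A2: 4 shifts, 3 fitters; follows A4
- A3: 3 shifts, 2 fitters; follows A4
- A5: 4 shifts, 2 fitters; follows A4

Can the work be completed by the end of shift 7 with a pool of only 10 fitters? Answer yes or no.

Schedule A4@1, A1@3, A2@3, A3@3, A5@3: s1:1  s2:1  s3:10  s4:10  s5:10  s6:5  s7:0 — peak 10 ≤ 10.

yes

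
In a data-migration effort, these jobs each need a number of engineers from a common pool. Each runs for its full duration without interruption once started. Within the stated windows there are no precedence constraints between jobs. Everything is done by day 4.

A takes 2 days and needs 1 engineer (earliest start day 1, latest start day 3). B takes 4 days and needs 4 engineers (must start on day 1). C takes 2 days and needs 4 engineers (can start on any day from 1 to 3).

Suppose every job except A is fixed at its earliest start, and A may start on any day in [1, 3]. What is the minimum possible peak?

A@1: d1:9  d2:9  d3:4  d4:4 → peak 9
A@2: d1:8  d2:9  d3:5  d4:4 → peak 9
A@3: d1:8  d2:8  d3:5  d4:5 → peak 8
Best is A@3, peak 8.

8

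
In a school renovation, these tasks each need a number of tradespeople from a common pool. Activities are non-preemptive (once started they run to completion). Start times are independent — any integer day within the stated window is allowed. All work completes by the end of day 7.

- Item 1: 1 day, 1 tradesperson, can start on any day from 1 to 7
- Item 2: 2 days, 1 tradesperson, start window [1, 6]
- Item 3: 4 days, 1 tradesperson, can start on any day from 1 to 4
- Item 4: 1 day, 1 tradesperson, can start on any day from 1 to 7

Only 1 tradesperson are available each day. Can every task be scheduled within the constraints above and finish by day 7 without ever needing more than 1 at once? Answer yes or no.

Total tradesperson-days = 8; over 7 days the average is 8/7 > 1, so some day must exceed 1.

no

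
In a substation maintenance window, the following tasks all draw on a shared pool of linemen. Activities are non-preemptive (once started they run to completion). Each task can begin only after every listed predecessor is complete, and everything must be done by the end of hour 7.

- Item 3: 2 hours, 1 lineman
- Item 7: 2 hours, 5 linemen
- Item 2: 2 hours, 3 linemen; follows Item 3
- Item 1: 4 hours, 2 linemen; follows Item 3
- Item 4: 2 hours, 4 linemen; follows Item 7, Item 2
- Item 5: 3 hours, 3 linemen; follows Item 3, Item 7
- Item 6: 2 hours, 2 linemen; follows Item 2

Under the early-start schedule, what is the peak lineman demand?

11

Early-start schedule: Item 3@1, Item 7@1, Item 2@3, Item 1@3, Item 4@5, Item 5@3, Item 6@5.
Load per hour: hour 1: 6, hour 2: 6, hour 3: 8, hour 4: 8, hour 5: 11, hour 6: 8, hour 7: 0.
Peak is 11.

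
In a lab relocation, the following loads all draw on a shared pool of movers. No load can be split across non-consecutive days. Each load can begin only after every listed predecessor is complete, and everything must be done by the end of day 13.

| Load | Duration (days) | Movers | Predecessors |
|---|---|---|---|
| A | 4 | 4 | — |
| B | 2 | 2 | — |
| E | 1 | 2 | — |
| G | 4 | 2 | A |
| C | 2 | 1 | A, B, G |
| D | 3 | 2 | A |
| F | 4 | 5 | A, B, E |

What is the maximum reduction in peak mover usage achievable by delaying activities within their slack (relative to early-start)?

3

Early-start peak: d1:8  d2:6  d3:4  d4:4  d5:9  d6:9  d7:9  d8:7  d9:1  d10:1  d11:0  d12:0  d13:0 ⇒ 9.
Leveled (A@1, B@1, E@3, G@5, C@9, D@5, F@9): d1:6  d2:6  d3:6  d4:4  d5:4  d6:4  d7:4  d8:2  d9:6  d10:6  d11:5  d12:5  d13:0 ⇒ 6.
Reduction 9 − 6 = 3.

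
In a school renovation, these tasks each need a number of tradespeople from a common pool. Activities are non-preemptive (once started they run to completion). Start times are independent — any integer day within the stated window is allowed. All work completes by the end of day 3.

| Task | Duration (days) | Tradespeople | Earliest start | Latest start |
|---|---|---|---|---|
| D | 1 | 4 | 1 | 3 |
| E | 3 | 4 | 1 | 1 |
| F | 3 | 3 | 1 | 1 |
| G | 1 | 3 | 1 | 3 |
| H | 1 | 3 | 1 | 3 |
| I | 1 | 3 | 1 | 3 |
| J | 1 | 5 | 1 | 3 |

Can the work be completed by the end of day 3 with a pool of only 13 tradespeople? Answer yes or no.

no

The minimum achievable peak is 14; 13 < 14, so no feasible schedule stays within the cap.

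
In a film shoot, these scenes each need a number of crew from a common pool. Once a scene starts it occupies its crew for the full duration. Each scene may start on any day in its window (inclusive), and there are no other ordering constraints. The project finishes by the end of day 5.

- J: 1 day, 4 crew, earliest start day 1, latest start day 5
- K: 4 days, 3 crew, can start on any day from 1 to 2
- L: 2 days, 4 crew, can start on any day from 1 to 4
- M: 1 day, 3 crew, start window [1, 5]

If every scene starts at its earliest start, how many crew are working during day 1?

At early start, day 1 has: J, K, L, M.
Demand: 4 + 3 + 4 + 3 = 14.

14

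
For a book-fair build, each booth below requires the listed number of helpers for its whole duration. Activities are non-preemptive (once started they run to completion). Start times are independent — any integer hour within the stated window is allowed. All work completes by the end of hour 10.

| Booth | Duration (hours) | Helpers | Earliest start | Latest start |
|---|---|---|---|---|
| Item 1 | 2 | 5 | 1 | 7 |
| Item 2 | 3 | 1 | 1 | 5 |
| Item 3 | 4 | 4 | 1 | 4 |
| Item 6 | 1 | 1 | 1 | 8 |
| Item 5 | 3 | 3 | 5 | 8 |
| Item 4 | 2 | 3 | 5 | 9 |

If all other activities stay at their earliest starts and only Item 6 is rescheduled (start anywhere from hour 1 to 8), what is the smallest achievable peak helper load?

Item 6@1: h1:11  h2:10  h3:5  h4:4  h5:6  h6:6  h7:3  h8:0  h9:0  h10:0 → peak 11
Item 6@2: h1:10  h2:11  h3:5  h4:4  h5:6  h6:6  h7:3  h8:0  h9:0  h10:0 → peak 11
Item 6@3: h1:10  h2:10  h3:6  h4:4  h5:6  h6:6  h7:3  h8:0  h9:0  h10:0 → peak 10
Item 6@4: h1:10  h2:10  h3:5  h4:5  h5:6  h6:6  h7:3  h8:0  h9:0  h10:0 → peak 10
Item 6@5: h1:10  h2:10  h3:5  h4:4  h5:7  h6:6  h7:3  h8:0  h9:0  h10:0 → peak 10
Item 6@6: h1:10  h2:10  h3:5  h4:4  h5:6  h6:7  h7:3  h8:0  h9:0  h10:0 → peak 10
Item 6@7: h1:10  h2:10  h3:5  h4:4  h5:6  h6:6  h7:4  h8:0  h9:0  h10:0 → peak 10
Item 6@8: h1:10  h2:10  h3:5  h4:4  h5:6  h6:6  h7:3  h8:1  h9:0  h10:0 → peak 10
Best is Item 6@3, peak 10.

10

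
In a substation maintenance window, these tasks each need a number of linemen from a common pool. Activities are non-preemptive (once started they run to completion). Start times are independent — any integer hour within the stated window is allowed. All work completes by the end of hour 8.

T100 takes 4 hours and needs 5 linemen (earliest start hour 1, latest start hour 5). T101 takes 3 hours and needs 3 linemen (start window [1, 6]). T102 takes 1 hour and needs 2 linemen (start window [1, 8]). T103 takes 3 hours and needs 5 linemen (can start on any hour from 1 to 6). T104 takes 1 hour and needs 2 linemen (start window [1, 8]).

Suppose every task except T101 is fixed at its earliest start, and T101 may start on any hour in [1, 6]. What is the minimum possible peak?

T101@1: h1:17  h2:13  h3:13  h4:5  h5:0  h6:0  h7:0  h8:0 → peak 17
T101@2: h1:14  h2:13  h3:13  h4:8  h5:0  h6:0  h7:0  h8:0 → peak 14
T101@3: h1:14  h2:10  h3:13  h4:8  h5:3  h6:0  h7:0  h8:0 → peak 14
T101@4: h1:14  h2:10  h3:10  h4:8  h5:3  h6:3  h7:0  h8:0 → peak 14
T101@5: h1:14  h2:10  h3:10  h4:5  h5:3  h6:3  h7:3  h8:0 → peak 14
T101@6: h1:14  h2:10  h3:10  h4:5  h5:0  h6:3  h7:3  h8:3 → peak 14
Best is T101@2, peak 14.

14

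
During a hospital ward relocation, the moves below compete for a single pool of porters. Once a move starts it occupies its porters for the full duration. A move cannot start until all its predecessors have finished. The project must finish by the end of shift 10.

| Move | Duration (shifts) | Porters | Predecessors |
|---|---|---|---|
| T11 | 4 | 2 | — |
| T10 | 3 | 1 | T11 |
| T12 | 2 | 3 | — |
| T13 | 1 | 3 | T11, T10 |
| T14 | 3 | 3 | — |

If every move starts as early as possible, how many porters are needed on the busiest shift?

8

Early-start schedule: T11@1, T10@5, T12@1, T13@8, T14@1.
Load per shift: shift 1: 8, shift 2: 8, shift 3: 5, shift 4: 2, shift 5: 1, shift 6: 1, shift 7: 1, shift 8: 3, shift 9: 0, shift 10: 0.
Peak is 8.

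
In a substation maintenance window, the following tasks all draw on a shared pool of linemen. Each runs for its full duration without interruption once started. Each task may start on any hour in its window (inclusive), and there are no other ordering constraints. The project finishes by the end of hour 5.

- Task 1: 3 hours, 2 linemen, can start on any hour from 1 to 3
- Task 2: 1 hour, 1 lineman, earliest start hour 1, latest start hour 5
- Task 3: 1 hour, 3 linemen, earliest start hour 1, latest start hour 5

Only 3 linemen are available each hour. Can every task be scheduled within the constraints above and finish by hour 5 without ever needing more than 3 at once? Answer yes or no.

Schedule Task 1@1, Task 2@1, Task 3@4: h1:3  h2:2  h3:2  h4:3  h5:0 — peak 3 ≤ 3.

yes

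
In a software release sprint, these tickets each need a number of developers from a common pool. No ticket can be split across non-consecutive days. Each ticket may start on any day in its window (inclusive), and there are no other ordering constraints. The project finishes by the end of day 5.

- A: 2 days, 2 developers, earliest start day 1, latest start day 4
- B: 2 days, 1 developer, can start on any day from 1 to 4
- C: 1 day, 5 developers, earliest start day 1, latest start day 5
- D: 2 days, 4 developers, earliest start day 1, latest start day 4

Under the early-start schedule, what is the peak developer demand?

12

Early-start schedule: A@1, B@1, C@1, D@1.
Load per day: day 1: 12, day 2: 7, day 3: 0, day 4: 0, day 5: 0.
Peak is 12.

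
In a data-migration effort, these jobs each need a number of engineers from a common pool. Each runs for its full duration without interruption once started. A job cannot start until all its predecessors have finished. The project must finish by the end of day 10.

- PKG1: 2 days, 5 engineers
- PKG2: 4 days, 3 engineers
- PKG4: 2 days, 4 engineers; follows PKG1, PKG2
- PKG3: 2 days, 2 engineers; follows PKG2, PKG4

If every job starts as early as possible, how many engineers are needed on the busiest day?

8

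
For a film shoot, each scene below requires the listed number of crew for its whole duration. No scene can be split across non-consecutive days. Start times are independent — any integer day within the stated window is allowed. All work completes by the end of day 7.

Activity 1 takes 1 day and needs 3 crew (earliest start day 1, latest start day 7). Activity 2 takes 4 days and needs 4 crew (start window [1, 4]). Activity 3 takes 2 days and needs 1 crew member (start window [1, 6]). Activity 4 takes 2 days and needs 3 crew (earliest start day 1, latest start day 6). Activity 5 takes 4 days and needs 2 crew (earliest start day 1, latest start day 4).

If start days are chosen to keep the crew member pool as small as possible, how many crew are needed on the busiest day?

Early-start (Activity 1@1, Activity 2@1, Activity 3@1, Activity 4@1, Activity 5@1) gives peak 13: d1:13  d2:10  d3:6  d4:6  d5:0  d6:0  d7:0.
Shift Activity 2→2, Activity 4→6, Activity 5→3.
Schedule Activity 1@1, Activity 2@2, Activity 3@1, Activity 4@6, Activity 5@3: d1:4  d2:5  d3:6  d4:6  d5:6  d6:5  d7:3 — peak 6.

6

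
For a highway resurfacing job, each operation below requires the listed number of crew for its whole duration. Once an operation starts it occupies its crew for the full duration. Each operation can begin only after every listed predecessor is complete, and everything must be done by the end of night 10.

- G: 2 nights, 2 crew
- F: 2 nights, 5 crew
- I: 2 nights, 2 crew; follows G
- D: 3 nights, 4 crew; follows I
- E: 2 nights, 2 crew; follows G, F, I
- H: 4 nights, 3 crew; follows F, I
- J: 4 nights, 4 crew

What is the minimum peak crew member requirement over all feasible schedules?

Early-start (G@1, F@1, I@3, D@5, E@5, H@5, J@1) gives peak 11: n1:11  n2:11  n3:6  n4:6  n5:9  n6:9  n7:7  n8:3  n9:0  n10:0.
Shift D→7, H→7, J→3.
Schedule G@1, F@1, I@3, D@7, E@5, H@7, J@3: n1:7  n2:7  n3:6  n4:6  n5:6  n6:6  n7:7  n8:7  n9:7  n10:3 — peak 7.
Total crew member-nights = 62 over 10 nights ⇒ peak ≥ ⌈62/10⌉ = 7, so 7 is optimal.

7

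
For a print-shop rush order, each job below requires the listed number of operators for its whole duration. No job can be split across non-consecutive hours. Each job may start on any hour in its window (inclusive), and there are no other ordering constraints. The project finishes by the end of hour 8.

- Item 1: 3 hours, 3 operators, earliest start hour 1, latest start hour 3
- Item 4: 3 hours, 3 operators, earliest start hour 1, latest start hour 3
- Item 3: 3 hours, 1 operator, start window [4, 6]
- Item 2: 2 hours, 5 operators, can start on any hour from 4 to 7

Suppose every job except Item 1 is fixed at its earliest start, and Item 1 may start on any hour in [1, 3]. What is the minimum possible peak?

Item 1@1: h1:6  h2:6  h3:6  h4:6  h5:6  h6:1  h7:0  h8:0 → peak 6
Item 1@2: h1:3  h2:6  h3:6  h4:9  h5:6  h6:1  h7:0  h8:0 → peak 9
Item 1@3: h1:3  h2:3  h3:6  h4:9  h5:9  h6:1  h7:0  h8:0 → peak 9
Best is Item 1@1, peak 6.

6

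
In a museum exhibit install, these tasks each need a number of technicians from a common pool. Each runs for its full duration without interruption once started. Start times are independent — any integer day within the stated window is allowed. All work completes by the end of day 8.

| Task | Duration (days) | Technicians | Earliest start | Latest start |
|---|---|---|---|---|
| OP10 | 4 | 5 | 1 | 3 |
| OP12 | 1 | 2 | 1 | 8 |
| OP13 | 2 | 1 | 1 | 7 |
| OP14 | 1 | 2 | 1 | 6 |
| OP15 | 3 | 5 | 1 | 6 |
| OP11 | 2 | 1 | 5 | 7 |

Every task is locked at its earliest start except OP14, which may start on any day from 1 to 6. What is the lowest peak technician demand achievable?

OP14@1: d1:15  d2:11  d3:10  d4:5  d5:1  d6:1  d7:0  d8:0 → peak 15
OP14@2: d1:13  d2:13  d3:10  d4:5  d5:1  d6:1  d7:0  d8:0 → peak 13
OP14@3: d1:13  d2:11  d3:12  d4:5  d5:1  d6:1  d7:0  d8:0 → peak 13
OP14@4: d1:13  d2:11  d3:10  d4:7  d5:1  d6:1  d7:0  d8:0 → peak 13
OP14@5: d1:13  d2:11  d3:10  d4:5  d5:3  d6:1  d7:0  d8:0 → peak 13
OP14@6: d1:13  d2:11  d3:10  d4:5  d5:1  d6:3  d7:0  d8:0 → peak 13
Best is OP14@2, peak 13.

13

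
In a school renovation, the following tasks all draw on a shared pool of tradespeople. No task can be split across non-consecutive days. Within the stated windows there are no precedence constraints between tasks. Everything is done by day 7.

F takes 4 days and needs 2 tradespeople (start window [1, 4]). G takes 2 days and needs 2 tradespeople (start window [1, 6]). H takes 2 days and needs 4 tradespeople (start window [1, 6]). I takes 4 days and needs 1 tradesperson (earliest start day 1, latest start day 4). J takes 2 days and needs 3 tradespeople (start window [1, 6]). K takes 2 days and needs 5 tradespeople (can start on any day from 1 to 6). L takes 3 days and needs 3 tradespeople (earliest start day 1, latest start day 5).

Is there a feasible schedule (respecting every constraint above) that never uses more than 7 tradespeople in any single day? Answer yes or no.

The minimum achievable peak is 8; 7 < 8, so no feasible schedule stays within the cap.

no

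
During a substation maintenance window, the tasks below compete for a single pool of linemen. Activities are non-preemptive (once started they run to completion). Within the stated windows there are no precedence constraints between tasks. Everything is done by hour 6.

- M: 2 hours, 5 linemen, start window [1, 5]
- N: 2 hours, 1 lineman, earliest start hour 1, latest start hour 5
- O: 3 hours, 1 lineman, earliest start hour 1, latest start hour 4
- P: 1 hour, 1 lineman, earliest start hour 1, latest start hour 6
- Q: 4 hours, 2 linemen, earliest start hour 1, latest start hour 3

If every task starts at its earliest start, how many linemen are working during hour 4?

At early start, hour 4 has: Q.
Demand: 2 = 2.

2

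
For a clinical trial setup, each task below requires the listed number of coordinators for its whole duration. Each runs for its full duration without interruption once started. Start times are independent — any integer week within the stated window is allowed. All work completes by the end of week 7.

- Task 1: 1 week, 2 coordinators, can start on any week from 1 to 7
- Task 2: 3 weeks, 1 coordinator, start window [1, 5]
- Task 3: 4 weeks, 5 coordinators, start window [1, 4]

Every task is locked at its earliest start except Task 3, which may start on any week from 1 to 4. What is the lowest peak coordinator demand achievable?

5

Task 3@1: w1:8  w2:6  w3:6  w4:5  w5:0  w6:0  w7:0 → peak 8
Task 3@2: w1:3  w2:6  w3:6  w4:5  w5:5  w6:0  w7:0 → peak 6
Task 3@3: w1:3  w2:1  w3:6  w4:5  w5:5  w6:5  w7:0 → peak 6
Task 3@4: w1:3  w2:1  w3:1  w4:5  w5:5  w6:5  w7:5 → peak 5
Best is Task 3@4, peak 5.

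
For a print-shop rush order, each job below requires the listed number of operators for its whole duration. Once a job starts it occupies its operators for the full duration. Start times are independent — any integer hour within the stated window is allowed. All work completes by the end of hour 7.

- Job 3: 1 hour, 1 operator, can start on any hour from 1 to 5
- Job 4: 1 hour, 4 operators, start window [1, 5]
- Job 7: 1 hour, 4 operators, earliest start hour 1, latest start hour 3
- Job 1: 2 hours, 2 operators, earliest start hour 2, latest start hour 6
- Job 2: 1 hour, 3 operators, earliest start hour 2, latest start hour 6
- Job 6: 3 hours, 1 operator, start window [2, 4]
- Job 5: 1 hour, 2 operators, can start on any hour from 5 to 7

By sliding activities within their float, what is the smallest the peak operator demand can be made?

Early-start (Job 3@1, Job 4@1, Job 7@1, Job 1@2, Job 2@2, Job 6@2, Job 5@5) gives peak 9: h1:9  h2:6  h3:3  h4:1  h5:2  h6:0  h7:0.
Shift Job 4→2, Job 7→3, Job 1→4, Job 2→6, Job 6→4, Job 5→7.
Schedule Job 3@1, Job 4@2, Job 7@3, Job 1@4, Job 2@6, Job 6@4, Job 5@7: h1:1  h2:4  h3:4  h4:3  h5:3  h6:4  h7:2 — peak 4.

4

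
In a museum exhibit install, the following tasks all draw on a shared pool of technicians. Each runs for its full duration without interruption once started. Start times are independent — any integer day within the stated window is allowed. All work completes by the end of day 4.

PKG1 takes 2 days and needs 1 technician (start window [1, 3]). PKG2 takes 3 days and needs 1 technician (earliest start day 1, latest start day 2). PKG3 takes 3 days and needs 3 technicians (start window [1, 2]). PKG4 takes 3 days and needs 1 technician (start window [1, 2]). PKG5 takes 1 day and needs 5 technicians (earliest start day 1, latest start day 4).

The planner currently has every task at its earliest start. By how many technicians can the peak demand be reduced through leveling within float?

5

Early-start peak: d1:11  d2:6  d3:5  d4:0 ⇒ 11.
Leveled (PKG1@1, PKG2@1, PKG3@1, PKG4@1, PKG5@4): d1:6  d2:6  d3:5  d4:5 ⇒ 6.
Reduction 11 − 6 = 5.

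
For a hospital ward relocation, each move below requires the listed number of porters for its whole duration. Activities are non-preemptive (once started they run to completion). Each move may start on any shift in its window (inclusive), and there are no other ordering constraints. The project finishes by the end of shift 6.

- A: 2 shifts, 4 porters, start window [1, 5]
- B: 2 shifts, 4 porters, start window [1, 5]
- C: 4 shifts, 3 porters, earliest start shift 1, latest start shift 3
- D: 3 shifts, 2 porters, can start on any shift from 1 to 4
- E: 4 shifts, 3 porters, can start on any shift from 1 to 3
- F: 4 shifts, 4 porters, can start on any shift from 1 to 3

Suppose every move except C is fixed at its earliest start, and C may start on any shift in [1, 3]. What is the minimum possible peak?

C@1: s1:20  s2:20  s3:12  s4:10  s5:0  s6:0 → peak 20
C@2: s1:17  s2:20  s3:12  s4:10  s5:3  s6:0 → peak 20
C@3: s1:17  s2:17  s3:12  s4:10  s5:3  s6:3 → peak 17
Best is C@3, peak 17.

17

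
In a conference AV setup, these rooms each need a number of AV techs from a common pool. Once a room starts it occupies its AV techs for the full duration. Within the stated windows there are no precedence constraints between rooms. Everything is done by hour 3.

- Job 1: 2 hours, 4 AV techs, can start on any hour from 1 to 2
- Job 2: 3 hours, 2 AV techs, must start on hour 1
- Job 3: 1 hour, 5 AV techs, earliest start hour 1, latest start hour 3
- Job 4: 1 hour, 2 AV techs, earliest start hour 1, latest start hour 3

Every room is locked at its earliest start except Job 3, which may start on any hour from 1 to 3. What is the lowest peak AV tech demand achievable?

8

Job 3@1: h1:13  h2:6  h3:2 → peak 13
Job 3@2: h1:8  h2:11  h3:2 → peak 11
Job 3@3: h1:8  h2:6  h3:7 → peak 8
Best is Job 3@3, peak 8.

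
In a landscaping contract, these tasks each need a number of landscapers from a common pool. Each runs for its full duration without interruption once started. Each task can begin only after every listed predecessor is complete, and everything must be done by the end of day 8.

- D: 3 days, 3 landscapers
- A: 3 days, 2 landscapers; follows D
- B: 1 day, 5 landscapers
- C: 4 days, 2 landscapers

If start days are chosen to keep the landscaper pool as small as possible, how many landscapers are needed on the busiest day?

5

Early-start (D@1, A@4, B@1, C@1) gives peak 10: d1:10  d2:5  d3:5  d4:4  d5:2  d6:2  d7:0  d8:0.
Shift B→7.
Schedule D@1, A@4, B@7, C@1: d1:5  d2:5  d3:5  d4:4  d5:2  d6:2  d7:5  d8:0 — peak 5.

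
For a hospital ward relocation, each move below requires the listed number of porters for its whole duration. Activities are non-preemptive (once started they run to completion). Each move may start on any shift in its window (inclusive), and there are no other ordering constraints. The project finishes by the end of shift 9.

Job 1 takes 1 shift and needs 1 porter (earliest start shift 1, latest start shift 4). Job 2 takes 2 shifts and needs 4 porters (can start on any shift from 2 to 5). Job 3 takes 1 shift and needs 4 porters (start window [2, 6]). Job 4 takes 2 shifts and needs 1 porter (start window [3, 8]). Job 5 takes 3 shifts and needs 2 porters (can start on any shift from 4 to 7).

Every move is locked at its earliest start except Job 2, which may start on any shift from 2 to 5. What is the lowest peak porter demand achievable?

6

Job 2@2: s1:1  s2:8  s3:5  s4:3  s5:2  s6:2  s7:0  s8:0  s9:0 → peak 8
Job 2@3: s1:1  s2:4  s3:5  s4:7  s5:2  s6:2  s7:0  s8:0  s9:0 → peak 7
Job 2@4: s1:1  s2:4  s3:1  s4:7  s5:6  s6:2  s7:0  s8:0  s9:0 → peak 7
Job 2@5: s1:1  s2:4  s3:1  s4:3  s5:6  s6:6  s7:0  s8:0  s9:0 → peak 6
Best is Job 2@5, peak 6.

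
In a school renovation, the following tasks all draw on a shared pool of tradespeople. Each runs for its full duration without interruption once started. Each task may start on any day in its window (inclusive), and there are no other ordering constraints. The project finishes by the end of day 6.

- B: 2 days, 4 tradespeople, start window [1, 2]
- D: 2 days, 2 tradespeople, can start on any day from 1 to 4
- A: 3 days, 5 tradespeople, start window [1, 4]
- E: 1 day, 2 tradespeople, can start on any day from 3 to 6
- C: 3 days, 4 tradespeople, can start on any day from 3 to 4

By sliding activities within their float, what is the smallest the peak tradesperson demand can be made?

9

Early-start (B@1, D@1, A@1, E@3, C@3) gives peak 11: d1:11  d2:11  d3:11  d4:4  d5:4  d6:0.
Shift A→3, C→4.
Schedule B@1, D@1, A@3, E@3, C@4: d1:6  d2:6  d3:7  d4:9  d5:9  d6:4 — peak 9.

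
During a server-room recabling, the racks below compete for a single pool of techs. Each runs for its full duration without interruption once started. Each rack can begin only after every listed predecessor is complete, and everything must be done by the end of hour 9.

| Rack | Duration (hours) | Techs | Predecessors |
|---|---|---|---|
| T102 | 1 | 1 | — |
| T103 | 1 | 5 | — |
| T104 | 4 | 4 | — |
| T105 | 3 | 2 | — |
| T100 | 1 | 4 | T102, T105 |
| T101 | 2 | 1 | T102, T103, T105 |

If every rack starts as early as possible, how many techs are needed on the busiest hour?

12

Early-start schedule: T102@1, T103@1, T104@1, T105@1, T100@4, T101@4.
Load per hour: hour 1: 12, hour 2: 6, hour 3: 6, hour 4: 9, hour 5: 1, hour 6: 0, hour 7: 0, hour 8: 0, hour 9: 0.
Peak is 12.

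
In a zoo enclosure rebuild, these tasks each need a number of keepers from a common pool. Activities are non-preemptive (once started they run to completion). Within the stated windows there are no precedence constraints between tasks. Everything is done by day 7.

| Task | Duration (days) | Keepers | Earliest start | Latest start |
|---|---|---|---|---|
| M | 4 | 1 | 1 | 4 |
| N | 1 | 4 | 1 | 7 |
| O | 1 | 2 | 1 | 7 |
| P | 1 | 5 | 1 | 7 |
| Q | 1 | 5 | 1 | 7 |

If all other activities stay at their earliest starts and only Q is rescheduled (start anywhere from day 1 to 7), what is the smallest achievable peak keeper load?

Q@1: d1:17  d2:1  d3:1  d4:1  d5:0  d6:0  d7:0 → peak 17
Q@2: d1:12  d2:6  d3:1  d4:1  d5:0  d6:0  d7:0 → peak 12
Q@3: d1:12  d2:1  d3:6  d4:1  d5:0  d6:0  d7:0 → peak 12
Q@4: d1:12  d2:1  d3:1  d4:6  d5:0  d6:0  d7:0 → peak 12
Q@5: d1:12  d2:1  d3:1  d4:1  d5:5  d6:0  d7:0 → peak 12
Q@6: d1:12  d2:1  d3:1  d4:1  d5:0  d6:5  d7:0 → peak 12
Q@7: d1:12  d2:1  d3:1  d4:1  d5:0  d6:0  d7:5 → peak 12
Best is Q@2, peak 12.

12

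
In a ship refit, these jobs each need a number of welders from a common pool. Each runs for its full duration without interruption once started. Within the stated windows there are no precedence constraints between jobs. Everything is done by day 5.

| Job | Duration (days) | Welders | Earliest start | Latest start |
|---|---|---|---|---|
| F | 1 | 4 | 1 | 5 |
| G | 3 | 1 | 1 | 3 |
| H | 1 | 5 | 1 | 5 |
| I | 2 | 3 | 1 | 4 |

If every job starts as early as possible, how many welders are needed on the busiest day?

13

Early-start schedule: F@1, G@1, H@1, I@1.
Load per day: day 1: 13, day 2: 4, day 3: 1, day 4: 0, day 5: 0.
Peak is 13.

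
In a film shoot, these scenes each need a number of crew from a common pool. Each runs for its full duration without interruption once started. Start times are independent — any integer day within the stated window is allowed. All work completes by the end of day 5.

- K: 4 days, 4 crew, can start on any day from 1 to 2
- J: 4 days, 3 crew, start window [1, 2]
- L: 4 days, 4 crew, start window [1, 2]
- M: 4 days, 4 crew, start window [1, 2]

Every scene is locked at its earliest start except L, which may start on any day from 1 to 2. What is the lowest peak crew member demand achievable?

L@1: d1:15  d2:15  d3:15  d4:15  d5:0 → peak 15
L@2: d1:11  d2:15  d3:15  d4:15  d5:4 → peak 15
Best is L@1, peak 15.

15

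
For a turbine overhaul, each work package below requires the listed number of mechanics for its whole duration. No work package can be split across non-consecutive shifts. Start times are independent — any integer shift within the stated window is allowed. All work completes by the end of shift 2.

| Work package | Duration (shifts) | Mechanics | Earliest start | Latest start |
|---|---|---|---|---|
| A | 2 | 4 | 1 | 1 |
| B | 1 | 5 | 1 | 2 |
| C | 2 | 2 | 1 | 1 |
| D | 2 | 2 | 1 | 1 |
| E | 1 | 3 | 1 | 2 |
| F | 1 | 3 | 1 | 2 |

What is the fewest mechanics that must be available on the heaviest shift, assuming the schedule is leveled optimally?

Early-start (A@1, B@1, C@1, D@1, E@1, F@1) gives peak 19: s1:19  s2:8.
Shift E→2, F→2.
Schedule A@1, B@1, C@1, D@1, E@2, F@2: s1:13  s2:14 — peak 14.
Total mechanic-shifts = 27 over 2 shifts ⇒ peak ≥ ⌈27/2⌉ = 14, so 14 is optimal.

14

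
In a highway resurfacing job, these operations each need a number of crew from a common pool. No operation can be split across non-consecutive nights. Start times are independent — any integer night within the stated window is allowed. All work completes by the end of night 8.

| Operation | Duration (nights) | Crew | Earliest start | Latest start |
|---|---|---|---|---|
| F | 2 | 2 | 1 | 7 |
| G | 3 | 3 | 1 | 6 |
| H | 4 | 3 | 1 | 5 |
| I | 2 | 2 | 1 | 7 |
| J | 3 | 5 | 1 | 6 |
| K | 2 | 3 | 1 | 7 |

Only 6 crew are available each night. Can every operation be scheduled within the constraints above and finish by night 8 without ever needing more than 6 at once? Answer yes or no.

Total crew member-nights = 50; over 8 nights the average is 50/8 > 6, so some night must exceed 6.

no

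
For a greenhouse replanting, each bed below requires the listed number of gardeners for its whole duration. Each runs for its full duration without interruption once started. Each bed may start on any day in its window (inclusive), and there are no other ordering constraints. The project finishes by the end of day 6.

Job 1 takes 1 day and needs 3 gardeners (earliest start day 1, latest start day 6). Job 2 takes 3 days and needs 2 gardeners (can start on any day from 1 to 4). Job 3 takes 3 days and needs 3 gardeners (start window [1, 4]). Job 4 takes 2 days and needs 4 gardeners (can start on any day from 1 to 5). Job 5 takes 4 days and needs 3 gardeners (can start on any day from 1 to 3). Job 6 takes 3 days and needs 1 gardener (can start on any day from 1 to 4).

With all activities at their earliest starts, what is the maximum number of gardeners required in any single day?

Early-start schedule: Job 1@1, Job 2@1, Job 3@1, Job 4@1, Job 5@1, Job 6@1.
Load per day: day 1: 16, day 2: 13, day 3: 9, day 4: 3, day 5: 0, day 6: 0.
Peak is 16.

16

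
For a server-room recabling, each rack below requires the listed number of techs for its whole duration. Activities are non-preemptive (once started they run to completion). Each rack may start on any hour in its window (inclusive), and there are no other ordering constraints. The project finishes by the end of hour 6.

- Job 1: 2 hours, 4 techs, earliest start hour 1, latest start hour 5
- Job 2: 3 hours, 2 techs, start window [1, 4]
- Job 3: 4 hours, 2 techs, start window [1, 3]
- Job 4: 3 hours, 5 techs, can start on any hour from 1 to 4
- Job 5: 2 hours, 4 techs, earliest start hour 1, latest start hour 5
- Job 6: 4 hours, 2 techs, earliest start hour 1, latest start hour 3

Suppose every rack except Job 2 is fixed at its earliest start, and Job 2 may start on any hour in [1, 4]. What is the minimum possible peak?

17

Job 2@1: h1:19  h2:19  h3:11  h4:4  h5:0  h6:0 → peak 19
Job 2@2: h1:17  h2:19  h3:11  h4:6  h5:0  h6:0 → peak 19
Job 2@3: h1:17  h2:17  h3:11  h4:6  h5:2  h6:0 → peak 17
Job 2@4: h1:17  h2:17  h3:9  h4:6  h5:2  h6:2 → peak 17
Best is Job 2@3, peak 17.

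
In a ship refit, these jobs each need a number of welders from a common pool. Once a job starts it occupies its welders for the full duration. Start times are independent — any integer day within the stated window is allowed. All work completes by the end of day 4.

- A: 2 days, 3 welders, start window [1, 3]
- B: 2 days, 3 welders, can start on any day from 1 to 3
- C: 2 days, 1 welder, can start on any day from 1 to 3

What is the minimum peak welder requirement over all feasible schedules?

4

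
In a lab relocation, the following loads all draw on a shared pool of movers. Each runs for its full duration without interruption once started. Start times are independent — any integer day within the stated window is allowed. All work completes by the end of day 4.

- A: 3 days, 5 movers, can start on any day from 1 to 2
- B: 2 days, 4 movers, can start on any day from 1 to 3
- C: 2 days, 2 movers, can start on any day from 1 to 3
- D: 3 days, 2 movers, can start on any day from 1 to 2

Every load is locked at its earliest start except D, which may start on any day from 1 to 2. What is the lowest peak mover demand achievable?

D@1: d1:13  d2:13  d3:7  d4:0 → peak 13
D@2: d1:11  d2:13  d3:7  d4:2 → peak 13
Best is D@1, peak 13.

13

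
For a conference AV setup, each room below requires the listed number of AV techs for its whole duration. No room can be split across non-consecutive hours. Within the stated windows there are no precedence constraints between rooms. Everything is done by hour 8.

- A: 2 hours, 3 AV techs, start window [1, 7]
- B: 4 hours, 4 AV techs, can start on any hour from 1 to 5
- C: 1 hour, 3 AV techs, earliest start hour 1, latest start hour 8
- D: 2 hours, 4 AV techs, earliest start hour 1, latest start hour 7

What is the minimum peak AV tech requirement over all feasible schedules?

6

Early-start (A@1, B@1, C@1, D@1) gives peak 14: h1:14  h2:11  h3:4  h4:4  h5:0  h6:0  h7:0  h8:0.
Shift B→3, D→7.
Schedule A@1, B@3, C@1, D@7: h1:6  h2:3  h3:4  h4:4  h5:4  h6:4  h7:4  h8:4 — peak 6.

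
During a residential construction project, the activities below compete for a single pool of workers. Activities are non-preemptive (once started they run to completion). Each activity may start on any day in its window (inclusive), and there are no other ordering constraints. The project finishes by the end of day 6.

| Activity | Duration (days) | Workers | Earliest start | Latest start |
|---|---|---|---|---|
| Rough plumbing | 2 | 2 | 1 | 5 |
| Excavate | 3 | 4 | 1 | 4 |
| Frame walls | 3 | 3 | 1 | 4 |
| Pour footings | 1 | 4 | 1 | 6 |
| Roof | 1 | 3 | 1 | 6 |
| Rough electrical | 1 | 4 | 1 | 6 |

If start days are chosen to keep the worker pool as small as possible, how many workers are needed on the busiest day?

Early-start (Rough plumbing@1, Excavate@1, Frame walls@1, Pour footings@1, Roof@1, Rough electrical@1) gives peak 20: d1:20  d2:9  d3:7  d4:0  d5:0  d6:0.
Shift Frame walls→3, Pour footings→4, Roof→5, Rough electrical→6.
Schedule Rough plumbing@1, Excavate@1, Frame walls@3, Pour footings@4, Roof@5, Rough electrical@6: d1:6  d2:6  d3:7  d4:7  d5:6  d6:4 — peak 7.

7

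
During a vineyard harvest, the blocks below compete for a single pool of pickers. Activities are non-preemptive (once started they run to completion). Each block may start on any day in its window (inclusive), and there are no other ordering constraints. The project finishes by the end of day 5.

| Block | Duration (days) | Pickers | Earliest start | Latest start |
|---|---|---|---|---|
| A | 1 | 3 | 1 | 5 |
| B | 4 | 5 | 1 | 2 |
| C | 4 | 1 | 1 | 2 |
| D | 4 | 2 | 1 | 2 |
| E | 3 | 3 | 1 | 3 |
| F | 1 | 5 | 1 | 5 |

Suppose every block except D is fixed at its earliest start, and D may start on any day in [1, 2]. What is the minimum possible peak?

D@1: d1:19  d2:11  d3:11  d4:8  d5:0 → peak 19
D@2: d1:17  d2:11  d3:11  d4:8  d5:2 → peak 17
Best is D@2, peak 17.

17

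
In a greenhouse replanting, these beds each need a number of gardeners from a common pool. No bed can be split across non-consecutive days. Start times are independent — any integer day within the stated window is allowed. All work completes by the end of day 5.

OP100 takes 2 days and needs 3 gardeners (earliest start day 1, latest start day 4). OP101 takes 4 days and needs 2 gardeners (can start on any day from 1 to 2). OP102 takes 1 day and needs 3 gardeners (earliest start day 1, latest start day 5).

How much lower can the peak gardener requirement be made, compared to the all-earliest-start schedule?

3

Early-start peak: d1:8  d2:5  d3:2  d4:2  d5:0 ⇒ 8.
Leveled (OP100@1, OP101@1, OP102@3): d1:5  d2:5  d3:5  d4:2  d5:0 ⇒ 5.
Reduction 8 − 5 = 3.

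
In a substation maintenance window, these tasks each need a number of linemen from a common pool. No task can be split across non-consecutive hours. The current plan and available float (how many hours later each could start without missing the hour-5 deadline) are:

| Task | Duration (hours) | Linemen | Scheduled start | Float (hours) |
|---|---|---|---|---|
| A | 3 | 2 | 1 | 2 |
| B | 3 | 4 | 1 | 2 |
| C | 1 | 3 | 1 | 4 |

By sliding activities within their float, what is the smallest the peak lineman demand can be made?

6

Early-start (A@1, B@1, C@1) gives peak 9: h1:9  h2:6  h3:6  h4:0  h5:0.
Shift C→4.
Schedule A@1, B@1, C@4: h1:6  h2:6  h3:6  h4:3  h5:0 — peak 6.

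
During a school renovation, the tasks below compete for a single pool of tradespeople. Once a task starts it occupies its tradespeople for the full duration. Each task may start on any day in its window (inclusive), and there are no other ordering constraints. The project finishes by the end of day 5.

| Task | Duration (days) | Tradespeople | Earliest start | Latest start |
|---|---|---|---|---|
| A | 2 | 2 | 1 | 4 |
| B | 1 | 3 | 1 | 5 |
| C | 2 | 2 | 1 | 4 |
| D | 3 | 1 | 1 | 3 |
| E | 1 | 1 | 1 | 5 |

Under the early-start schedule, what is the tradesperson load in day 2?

At early start, day 2 has: A, C, D.
Demand: 2 + 2 + 1 = 5.

5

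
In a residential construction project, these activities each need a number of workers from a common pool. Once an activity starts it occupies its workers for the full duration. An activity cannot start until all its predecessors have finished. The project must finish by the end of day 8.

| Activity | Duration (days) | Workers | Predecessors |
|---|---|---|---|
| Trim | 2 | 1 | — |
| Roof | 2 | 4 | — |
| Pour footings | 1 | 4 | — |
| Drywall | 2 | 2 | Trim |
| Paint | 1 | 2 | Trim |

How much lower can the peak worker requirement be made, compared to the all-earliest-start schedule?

5

Early-start peak: d1:9  d2:5  d3:4  d4:2  d5:0  d6:0  d7:0  d8:0 ⇒ 9.
Leveled (Trim@1, Roof@3, Pour footings@5, Drywall@6, Paint@6): d1:1  d2:1  d3:4  d4:4  d5:4  d6:4  d7:2  d8:0 ⇒ 4.
Reduction 9 − 4 = 5.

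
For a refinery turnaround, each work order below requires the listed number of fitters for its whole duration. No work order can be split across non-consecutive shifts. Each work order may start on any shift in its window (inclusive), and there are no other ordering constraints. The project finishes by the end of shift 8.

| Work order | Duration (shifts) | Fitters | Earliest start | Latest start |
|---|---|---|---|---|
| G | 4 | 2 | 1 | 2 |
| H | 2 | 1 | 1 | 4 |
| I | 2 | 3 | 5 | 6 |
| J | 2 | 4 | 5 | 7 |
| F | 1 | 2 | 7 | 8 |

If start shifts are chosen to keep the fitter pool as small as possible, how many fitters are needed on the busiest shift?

6

Early-start (G@1, H@1, I@5, J@5, F@7) gives peak 7: s1:3  s2:3  s3:2  s4:2  s5:7  s6:7  s7:2  s8:0.
Shift J→7.
Schedule G@1, H@1, I@5, J@7, F@7: s1:3  s2:3  s3:2  s4:2  s5:3  s6:3  s7:6  s8:4 — peak 6.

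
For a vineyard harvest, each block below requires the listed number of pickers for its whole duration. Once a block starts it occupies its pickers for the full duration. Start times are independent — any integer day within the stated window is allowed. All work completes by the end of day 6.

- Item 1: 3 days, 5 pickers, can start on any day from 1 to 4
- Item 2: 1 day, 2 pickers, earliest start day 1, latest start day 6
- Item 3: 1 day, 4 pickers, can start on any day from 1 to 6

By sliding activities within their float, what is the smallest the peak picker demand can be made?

Early-start (Item 1@1, Item 2@1, Item 3@1) gives peak 11: d1:11  d2:5  d3:5  d4:0  d5:0  d6:0.
Shift Item 2→4, Item 3→5.
Schedule Item 1@1, Item 2@4, Item 3@5: d1:5  d2:5  d3:5  d4:2  d5:4  d6:0 — peak 5.

5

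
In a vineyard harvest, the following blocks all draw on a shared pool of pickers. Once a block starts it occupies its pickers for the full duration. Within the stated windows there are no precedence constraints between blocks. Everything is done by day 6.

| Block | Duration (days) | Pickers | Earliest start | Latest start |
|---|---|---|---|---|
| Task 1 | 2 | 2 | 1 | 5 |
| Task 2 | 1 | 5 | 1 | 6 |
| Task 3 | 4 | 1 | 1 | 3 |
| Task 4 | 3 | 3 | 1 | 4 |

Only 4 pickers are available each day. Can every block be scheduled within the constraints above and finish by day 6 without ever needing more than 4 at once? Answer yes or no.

no

The minimum achievable peak is 5; 4 < 5, so no feasible schedule stays within the cap.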